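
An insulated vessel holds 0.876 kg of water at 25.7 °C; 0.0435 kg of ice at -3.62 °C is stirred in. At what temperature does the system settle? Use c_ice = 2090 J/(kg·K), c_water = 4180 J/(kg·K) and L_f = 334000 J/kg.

Conservation of energy gives ΣQ = 0:
warm ice to 0 °C: 0.0435·2090·(0 − (-3.62)) = 329.11; latent heat to melt: 0.0435·334000 = 14529; meltwater 0→T: 0.0435·4180·T = 181.83 T; water cools: 0.876·4180·(T − 25.7) = 3661.7(T − 25.7)
3843.5 T = 94105 − 14858 = 79247
T ≈ 20.62 °C (positive, so assuming full melt was valid).

T_f ≈ 20.6 °C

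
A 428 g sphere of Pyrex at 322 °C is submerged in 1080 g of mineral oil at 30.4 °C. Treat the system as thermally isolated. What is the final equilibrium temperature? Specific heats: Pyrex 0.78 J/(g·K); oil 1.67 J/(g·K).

T_f ≈ 75.9 °C

Net heat exchanged in the isolated system is zero:
428*0.78*(T − 322) + 1080*1.67*(T − 30.4) = 0
2137.4 T = 162326
T = 162326 / 2137.4 = 75.9 °C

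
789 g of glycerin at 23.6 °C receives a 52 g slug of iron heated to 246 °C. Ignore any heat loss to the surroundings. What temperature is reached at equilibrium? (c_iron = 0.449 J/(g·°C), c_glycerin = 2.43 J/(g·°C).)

T_f ≈ 26.3 °C

With ΣQ=0 the equilibrium temperature is the m·c-weighted mean:
T_f = (23.35×246 + 1917.3×23.6) / (23.35 + 1917.3)
    = 50991 / 1940.6 ≈ 26.28 °C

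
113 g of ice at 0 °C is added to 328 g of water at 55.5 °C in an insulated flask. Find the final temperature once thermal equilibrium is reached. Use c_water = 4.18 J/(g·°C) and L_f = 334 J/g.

Taking heat into each body as positive, Σ m c ΔT = 0:
fusion: m_ice L_f = 113×334 = 37742
  warm the meltwater: 472.34 T
  water: 1371(T − 55.5)
1843.4 T = 76093 − 37742 = 38351
T ≈ 20.80 °C — above 0 °C, consistent with complete melting.

T_f ≈ 20.8 °C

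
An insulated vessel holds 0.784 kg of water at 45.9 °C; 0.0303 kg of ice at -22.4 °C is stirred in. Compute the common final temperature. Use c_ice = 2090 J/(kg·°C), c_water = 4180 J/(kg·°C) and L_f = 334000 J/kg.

Taking heat into each body as positive, Σ m c ΔT = 0:
warm ice to 0 °C: 0.0303·2090·(0 − (-22.4)) = 1418.5; latent heat to melt: 0.0303·334000 = 10120; warm the meltwater: 126.65 T; water cools: 0.784·4180·(T − 45.9) = 3277.1(T − 45.9)
3403.8 T = 150420 − 11539 = 138881
T ≈ 40.80 °C — above 0 °C, consistent with complete melting.

T_f ≈ 40.8 °C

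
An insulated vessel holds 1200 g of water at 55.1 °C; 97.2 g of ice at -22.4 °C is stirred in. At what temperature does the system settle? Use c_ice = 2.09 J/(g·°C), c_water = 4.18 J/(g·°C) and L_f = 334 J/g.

Let T be the final temperature. ΣQ_i = 0:
ice -22.4→0 °C: 97.2·2.09·22.4 = 4550.5
  fusion: m_ice L_f = 97.2·334 = 32465
  warm the meltwater: 406.3 T
  water cools: 1200·4.18·(T − 55.1) = 5016(T − 55.1)
5422.3 T = 276382 − 37015 = 239366
T ≈ 44.14 °C — above 0 °C, consistent with complete melting.

T_f ≈ 44.1 °C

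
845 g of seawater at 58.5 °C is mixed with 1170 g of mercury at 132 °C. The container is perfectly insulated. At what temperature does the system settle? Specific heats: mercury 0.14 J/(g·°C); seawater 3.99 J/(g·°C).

|Q_mercury| = |Q_seawater|:
1170·0.14·(132 − T) = 845·3.99·(T − 58.5)
163.8(132 − T) = 3371.6(T − 58.5)
3535.4 T = 218857  ⇒  T ≈ 61.91 °C

T_f ≈ 61.9 °C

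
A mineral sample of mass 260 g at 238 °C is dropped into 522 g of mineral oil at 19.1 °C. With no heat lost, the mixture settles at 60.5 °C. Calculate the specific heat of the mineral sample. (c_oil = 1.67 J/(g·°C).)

c ≈ 0.782 J/(g·°C)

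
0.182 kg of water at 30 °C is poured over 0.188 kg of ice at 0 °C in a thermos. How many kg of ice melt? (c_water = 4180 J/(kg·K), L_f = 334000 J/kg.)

Heat available from the water dropping to 0 °C: 0.182×4180×30 = 22823 J.
Fully melting the ice requires m_ice L_f = 0.188×334000 = 62792 J.
That's not enough to melt it all — equilibrium is at 0 °C with ice remaining.
m_melt = 22823 / L_f = 0.06833 kg.

m_melted ≈ 0.0683 kg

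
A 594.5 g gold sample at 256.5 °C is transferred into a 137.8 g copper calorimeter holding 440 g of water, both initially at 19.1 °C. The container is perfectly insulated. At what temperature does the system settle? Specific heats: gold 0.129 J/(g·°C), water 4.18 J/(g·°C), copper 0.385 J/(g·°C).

Setting the total heat transfer to zero:
594.5×0.129×(T − 256.5) + 440×4.18×(T − 19.1) + 137.8×0.385×(T − 19.1) = 0
(76.69 + 1839.2 + 53.05) T = 76.69×256.5 + 1839.2×19.1 + 53.05×19.1
T = 55813/1968.9 ≈ 28.35 °C

T_f ≈ 28.3 °C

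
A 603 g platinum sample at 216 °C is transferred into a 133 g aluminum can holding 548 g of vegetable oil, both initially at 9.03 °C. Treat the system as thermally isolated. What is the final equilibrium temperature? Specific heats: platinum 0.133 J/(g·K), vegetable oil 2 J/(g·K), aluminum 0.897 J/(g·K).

T_f ≈ 21.8 °C

With ΣQ=0 the equilibrium temperature is the m·c-weighted mean:
T_f = (80.2×216 + 1096×9.03 + 119.3×9.03) / (80.2 + 1096 + 119.3)
    = 28297 / 1295.5 ≈ 21.84 °C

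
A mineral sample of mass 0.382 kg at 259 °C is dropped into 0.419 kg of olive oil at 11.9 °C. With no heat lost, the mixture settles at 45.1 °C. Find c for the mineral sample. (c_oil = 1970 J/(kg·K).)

Energy conservation, ΣQ = 0:
0.382×c×(45.1 − 259) + 0.419×1970×(45.1 − 11.9) = 0
-81.71 c = -27404
c = -27404/-81.71 ≈ 335.4 J/(kg·K)

c ≈ 335 J/(kg·K)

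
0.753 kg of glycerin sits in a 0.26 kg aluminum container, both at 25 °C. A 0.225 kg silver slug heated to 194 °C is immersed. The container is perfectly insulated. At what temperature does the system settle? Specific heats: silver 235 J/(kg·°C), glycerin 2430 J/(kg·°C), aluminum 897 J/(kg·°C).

Net heat exchanged in the isolated system is zero:
0.225×235×(T − 194) + 0.753×2430×(T − 25) + 0.26×897×(T − 25) = 0
2115.9 T = 61833
T = 61833 / 2115.9 = 29.2 °C

T_f ≈ 29.2 °C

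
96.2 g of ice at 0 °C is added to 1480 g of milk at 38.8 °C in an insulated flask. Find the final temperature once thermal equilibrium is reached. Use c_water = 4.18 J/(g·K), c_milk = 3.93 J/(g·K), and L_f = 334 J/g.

T_f ≈ 31.1 °C

Energy balance with sensible and latent terms:
melt ice: 96.2·334 = 32131; meltwater 0→T: 96.2·4.18·T = 402.12 T; milk cools: 1480·3.93·(T − 38.8) = 5816.4(T − 38.8)
6218.5 T = 225676 − 32131 = 193546
T ≈ 31.12 °C (positive, so assuming full melt was valid).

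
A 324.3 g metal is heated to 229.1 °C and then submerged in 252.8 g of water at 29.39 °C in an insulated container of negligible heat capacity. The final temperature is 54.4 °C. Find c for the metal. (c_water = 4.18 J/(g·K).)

Net heat exchanged in the isolated system is zero:
324.3·c·(54.4 − 229.1) + 252.8·4.18·(54.4 − 29.39) = 0
-56655 c = -26428
c = -26428/-56655 ≈ 0.4665 J/(g·K)

c ≈ 0.466 J/(g·K)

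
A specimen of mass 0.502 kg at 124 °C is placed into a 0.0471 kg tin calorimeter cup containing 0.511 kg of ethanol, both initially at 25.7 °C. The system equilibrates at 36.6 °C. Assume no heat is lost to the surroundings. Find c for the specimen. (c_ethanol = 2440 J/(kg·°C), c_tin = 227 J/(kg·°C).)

c ≈ 312 J/(kg·°C)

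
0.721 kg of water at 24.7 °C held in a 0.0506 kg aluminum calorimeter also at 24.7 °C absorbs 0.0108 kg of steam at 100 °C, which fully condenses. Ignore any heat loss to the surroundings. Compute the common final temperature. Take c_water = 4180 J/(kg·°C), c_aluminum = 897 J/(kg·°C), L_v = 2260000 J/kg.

Conservation of energy gives ΣQ = 0:
latent heat released on condensation: 0.0108·2260000 = 24408
  condensate cools 100→T: 0.0108·4180·(T − 100) = 45.14(T − 100)
  original water: 3013.8(T − 24.7)
  aluminum cup: 0.0506·897·(T − 24.7) = 45.39(T − 24.7)
3104.3 T = 24408 + 4514.4 + 75561 = 104484
T ≈ 33.66 °C (< 100 °C, so full condensation is consistent).

T_f ≈ 33.7 °C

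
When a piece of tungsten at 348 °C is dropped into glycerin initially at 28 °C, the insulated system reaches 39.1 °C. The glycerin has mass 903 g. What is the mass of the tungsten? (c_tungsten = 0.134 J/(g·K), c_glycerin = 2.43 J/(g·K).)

|Q_tungsten| = |Q_glycerin|:
m×0.134×(348 − 39.1) = 903×2.43×(39.1 − 28)
41.39 m = 24357  ⇒  m ≈ 588.4 g

m ≈ 588 g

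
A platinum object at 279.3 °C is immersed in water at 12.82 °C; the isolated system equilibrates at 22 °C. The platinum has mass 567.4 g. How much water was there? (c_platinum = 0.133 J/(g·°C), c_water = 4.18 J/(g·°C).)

m ≈ 506 g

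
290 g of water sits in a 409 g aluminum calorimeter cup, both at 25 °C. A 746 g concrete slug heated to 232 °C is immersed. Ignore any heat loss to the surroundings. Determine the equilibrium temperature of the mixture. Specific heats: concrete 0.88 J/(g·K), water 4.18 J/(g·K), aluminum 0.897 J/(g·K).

Taking heat into each body as positive, Σ m c ΔT = 0:
746×0.88×(T − 232) + 290×4.18×(T − 25) + 409×0.897×(T − 25) = 0
(656.48 + 1212.2 + 366.87) T = 656.48×232 + 1212.2×25 + 366.87×25
T = 191780/2235.6 ≈ 85.79 °C

T_f ≈ 85.8 °C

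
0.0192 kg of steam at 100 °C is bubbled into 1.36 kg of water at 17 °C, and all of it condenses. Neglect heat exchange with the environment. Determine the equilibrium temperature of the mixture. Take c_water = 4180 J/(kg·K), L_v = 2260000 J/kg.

Taking heat into each body as positive, Σ m c ΔT = 0:
latent heat released on condensation: 0.0192×2260000 = 43392
  condensed water 100 °C→T: 80.26(T − 100)
  original water: 5684.8(T − 17)
5765.1 T = 43392 + 8025.6 + 96642 = 148059
T ≈ 25.68 °C — below 100 °C, confirming all the steam condensed.

T_f ≈ 25.7 °C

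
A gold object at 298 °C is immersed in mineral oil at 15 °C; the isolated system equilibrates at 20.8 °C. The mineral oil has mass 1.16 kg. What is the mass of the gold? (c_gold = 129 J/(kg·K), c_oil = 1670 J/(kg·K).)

m ≈ 0.314 kg

Heat lost by the gold = heat gained by the oil:
m×129×(298 − 20.8) = 1.16×1670×(20.8 − 15)
35759 m = 11236  ⇒  m ≈ 0.3142 kg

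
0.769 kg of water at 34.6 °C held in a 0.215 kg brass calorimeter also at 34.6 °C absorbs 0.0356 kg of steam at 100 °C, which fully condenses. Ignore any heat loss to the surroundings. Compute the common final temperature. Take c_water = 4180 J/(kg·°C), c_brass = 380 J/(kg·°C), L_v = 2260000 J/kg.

Let T be the final temperature. ΣQ_i = 0:
steam→water at 100 °C releases m L_v = 0.0356×2260000 = 80456
  condensed water 100 °C→T: 148.81(T − 100)
  original water: 3214.4(T − 34.6)
  cup: 81.7(T − 34.6)
3444.9 T = 80456 + 14881 + 114046 = 209383
T ≈ 60.78 °C (< 100 °C, so full condensation is consistent).

T_f ≈ 60.8 °C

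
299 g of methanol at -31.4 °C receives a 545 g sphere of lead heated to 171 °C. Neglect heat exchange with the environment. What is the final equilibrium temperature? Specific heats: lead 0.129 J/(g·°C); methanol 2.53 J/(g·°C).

T_f ≈ -14.2 °C

Set heat shed by the hot body equal to heat absorbed by the cold body:
545·0.129·(171 − T) = 299·2.53·(T − (-31.4))
70.31(171 − T) = 756.47(T − (-31.4))
826.77 T = -11731  ⇒  T ≈ -14.19 °C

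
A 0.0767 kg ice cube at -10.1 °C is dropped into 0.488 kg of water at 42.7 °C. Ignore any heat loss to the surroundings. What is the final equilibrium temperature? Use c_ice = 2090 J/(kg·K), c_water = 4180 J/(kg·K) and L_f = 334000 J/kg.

Setting the total heat transfer to zero:
warm ice to 0 °C: 0.0767×2090×(0 − (-10.1)) = 1619.1
  latent heat to melt: 0.0767×334000 = 25618
  warm the meltwater: 320.61 T
  water: 2039.8(T − 42.7)
2360.4 T = 87101 − 27237 = 59864
T ≈ 25.36 °C — above 0 °C, consistent with complete melting.

T_f ≈ 25.4 °C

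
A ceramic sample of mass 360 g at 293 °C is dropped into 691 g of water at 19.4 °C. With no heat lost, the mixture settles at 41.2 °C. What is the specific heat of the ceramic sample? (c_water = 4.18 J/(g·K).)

Let T be the final temperature. ΣQ_i = 0:
360·c·(41.2 − 293) + 691·4.18·(41.2 − 19.4) = 0
-90648 c = -62967
c = -62967/-90648 ≈ 0.6946 J/(g·K)

c ≈ 0.695 J/(g·K)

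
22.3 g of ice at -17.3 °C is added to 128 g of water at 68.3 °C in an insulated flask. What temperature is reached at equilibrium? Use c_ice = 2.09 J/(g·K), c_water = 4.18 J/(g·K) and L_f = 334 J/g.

Taking heat into each body as positive, Σ m c ΔT = 0:
ice -17.3→0 °C: 22.3×2.09×17.3 = 806.3
  melt ice: 22.3×334 = 7448.2
  meltwater 0→T: 22.3×4.18×T = 93.21 T
  water: 535.04(T − 68.3)
628.25 T = 36543 − 8254.5 = 28289
T ≈ 45.03 °C — above 0 °C, consistent with complete melting.

T_f ≈ 45.0 °C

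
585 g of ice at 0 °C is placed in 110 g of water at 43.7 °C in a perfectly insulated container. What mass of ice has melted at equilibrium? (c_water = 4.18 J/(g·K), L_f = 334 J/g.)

m_melted ≈ 60.2 g

Water can give up m c ΔT = 110×4.18×43.7 = 20093 J before reaching 0 °C.
Melting all 585 g of ice would need 585×334 = 195390 J.
Since 20093 < 195390 J, not all the ice melts; equilibrium is at 0 °C.
m_melt = 20093 / L_f = 60.16 g.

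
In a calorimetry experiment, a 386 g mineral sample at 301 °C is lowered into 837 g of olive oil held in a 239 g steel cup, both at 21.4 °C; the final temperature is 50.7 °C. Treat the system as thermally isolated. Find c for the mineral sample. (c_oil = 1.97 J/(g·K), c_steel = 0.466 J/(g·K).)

Net heat exchanged in the isolated system is zero:
386×c×(50.7 − 301) + 837×1.97×(50.7 − 21.4) + 239×0.466×(50.7 − 21.4) = 0
-96616 c = -51576
c = -51576/-96616 ≈ 0.5338 J/(g·K)

c ≈ 0.534 J/(g·K)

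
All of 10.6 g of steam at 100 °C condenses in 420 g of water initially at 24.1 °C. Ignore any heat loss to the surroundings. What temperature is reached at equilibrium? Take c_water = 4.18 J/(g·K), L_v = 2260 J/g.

T_f ≈ 39.3 °C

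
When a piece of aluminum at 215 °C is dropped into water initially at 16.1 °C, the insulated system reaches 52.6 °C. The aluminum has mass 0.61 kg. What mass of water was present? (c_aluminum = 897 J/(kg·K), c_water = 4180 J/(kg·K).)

m ≈ 0.582 kg

Energy conservation, ΣQ = 0:
0.61·897·(52.6 − 215) + m·4180·(52.6 − 16.1) = 0
152570 m = 88860
m = 88860/152570 ≈ 0.5824 kg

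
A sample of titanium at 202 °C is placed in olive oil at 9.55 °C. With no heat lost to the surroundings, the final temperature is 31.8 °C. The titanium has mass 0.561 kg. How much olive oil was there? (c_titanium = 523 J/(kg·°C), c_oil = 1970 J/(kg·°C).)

m ≈ 1.14 kg

Let T be the final temperature. ΣQ_i = 0:
0.561×523×(31.8 − 202) + m×1970×(31.8 − 9.55) = 0
43832 m = 49937
m = 49937/43832 ≈ 1.139 kg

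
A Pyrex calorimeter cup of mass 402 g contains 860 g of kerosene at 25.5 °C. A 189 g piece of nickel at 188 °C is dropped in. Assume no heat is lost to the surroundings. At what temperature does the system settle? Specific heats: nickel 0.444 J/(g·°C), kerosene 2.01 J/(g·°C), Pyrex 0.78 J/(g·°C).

T_f ≈ 31.9 °C

Energy conservation, ΣQ = 0:
189×0.444×(T − 188) + 860×2.01×(T − 25.5) + 402×0.78×(T − 25.5) = 0
83.92(T − 188) + 1728.6(T − 25.5) + 313.56(T − 25.5) = 0
(83.92 + 1728.6 + 313.56) T = 83.92×188 + 1728.6×25.5 + 313.56×25.5
T = 67851/2126.1 ≈ 31.91 °C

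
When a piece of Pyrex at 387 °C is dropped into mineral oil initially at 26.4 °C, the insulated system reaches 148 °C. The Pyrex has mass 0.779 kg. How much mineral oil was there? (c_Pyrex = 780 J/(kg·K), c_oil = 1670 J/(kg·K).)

Conservation of energy gives ΣQ = 0:
0.779·780·(148 − 387) + m·1670·(148 − 26.4) = 0
203072 m = 145221
m = 145221/203072 ≈ 0.7151 kg

m ≈ 0.715 kg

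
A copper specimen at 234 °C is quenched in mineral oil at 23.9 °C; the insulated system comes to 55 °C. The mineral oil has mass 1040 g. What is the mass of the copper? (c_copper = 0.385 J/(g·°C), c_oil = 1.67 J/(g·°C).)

m ≈ 784 g

Setting the total heat transfer to zero:
m×0.385×(55 − 234) + 1040×1.67×(55 − 23.9) = 0
-68.92 m = -54014
m = -54014/-68.92 ≈ 783.8 g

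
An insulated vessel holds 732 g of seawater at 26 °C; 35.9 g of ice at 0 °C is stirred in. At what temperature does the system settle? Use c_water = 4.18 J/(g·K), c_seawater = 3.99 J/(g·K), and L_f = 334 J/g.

Energy conservation, ΣQ = 0:
fusion: m_ice L_f = 35.9×334 = 11991; meltwater 0→T: 35.9×4.18×T = 150.06 T; seawater: 2920.7(T − 26)
3070.7 T = 75938 − 11991 = 63947
T ≈ 20.82 °C — above 0 °C, consistent with complete melting.

T_f ≈ 20.8 °C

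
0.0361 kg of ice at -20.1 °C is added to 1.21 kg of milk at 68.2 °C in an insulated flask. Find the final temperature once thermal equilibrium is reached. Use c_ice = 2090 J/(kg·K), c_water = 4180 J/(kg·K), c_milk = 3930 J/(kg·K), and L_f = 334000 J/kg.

Energy balance with sensible and latent terms:
warm ice to 0 °C: 0.0361×2090×(0 − (-20.1)) = 1516.5
  melt ice: 0.0361×334000 = 12057
  warm the meltwater: 150.9 T
  milk: 4755.3(T − 68.2)
4906.2 T = 324311 − 13574 = 310738
T ≈ 63.34 °C — above 0 °C, consistent with complete melting.

T_f ≈ 63.3 °C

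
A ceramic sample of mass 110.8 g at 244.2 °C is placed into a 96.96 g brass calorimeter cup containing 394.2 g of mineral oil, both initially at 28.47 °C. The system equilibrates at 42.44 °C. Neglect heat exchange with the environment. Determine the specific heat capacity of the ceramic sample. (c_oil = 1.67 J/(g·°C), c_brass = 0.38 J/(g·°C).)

c ≈ 0.434 J/(g·°C)

Setting the total heat transfer to zero:
110.8×c×(42.44 − 244.2) + 394.2×1.67×(42.44 − 28.47) + 96.96×0.38×(42.44 − 28.47) = 0
-22355 c = -9711.4
c = -9711.4/-22355 ≈ 0.4344 J/(g·°C)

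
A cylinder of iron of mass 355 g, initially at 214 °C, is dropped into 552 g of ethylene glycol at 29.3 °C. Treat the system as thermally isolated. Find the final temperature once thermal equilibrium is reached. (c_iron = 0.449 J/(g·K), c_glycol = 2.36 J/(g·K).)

T_f ≈ 49.4 °C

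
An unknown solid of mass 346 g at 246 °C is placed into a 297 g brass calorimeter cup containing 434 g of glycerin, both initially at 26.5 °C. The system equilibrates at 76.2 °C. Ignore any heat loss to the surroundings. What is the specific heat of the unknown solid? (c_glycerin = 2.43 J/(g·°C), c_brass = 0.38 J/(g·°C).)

Taking heat into each body as positive, Σ m c ΔT = 0:
346×c×(76.2 − 246) + 434×2.43×(76.2 − 26.5) + 297×0.38×(76.2 − 26.5) = 0
-58751 c = -58024
c = -58024/-58751 ≈ 0.9876 J/(g·°C)

c ≈ 0.988 J/(g·°C)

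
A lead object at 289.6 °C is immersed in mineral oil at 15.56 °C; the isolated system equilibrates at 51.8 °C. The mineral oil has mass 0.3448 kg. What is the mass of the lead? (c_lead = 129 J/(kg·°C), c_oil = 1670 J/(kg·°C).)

|Q_lead| = |Q_oil|:
m·129·(289.6 − 51.8) = 0.3448·1670·(51.8 − 15.56)
30676 m = 20868  ⇒  m ≈ 0.6803 kg

m ≈ 0.68 kg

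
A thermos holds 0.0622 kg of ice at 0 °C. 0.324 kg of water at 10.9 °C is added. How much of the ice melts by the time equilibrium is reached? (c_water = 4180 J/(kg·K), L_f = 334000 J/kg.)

m_melted ≈ 0.0442 kg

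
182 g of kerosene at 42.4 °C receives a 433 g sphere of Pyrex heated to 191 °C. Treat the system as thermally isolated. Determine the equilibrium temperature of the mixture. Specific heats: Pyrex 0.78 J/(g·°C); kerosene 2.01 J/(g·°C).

Taking heat into each body as positive, Σ m c ΔT = 0:
433×0.78×(T − 191) + 182×2.01×(T − 42.4) = 0
337.74(T − 191) + 365.82(T − 42.4) = 0
703.56 T = 80019
T = 80019 / 703.56 = 114 °C

T_f ≈ 113.7 °C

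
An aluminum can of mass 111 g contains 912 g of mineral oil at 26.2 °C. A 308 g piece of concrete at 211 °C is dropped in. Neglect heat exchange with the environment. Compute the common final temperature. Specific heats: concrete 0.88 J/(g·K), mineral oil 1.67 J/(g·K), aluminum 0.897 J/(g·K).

T_f ≈ 52.7 °C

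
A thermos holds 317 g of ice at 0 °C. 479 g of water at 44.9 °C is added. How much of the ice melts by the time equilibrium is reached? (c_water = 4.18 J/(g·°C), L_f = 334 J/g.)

Water can give up m c ΔT = 479×4.18×44.9 = 89900 J before reaching 0 °C.
Melting all 317 g of ice would need 317×334 = 105878 J.
89900 J < 105878 J, so only part of the ice melts and the system sits at 0 °C.
m_melt = 89900 / L_f = 269.2 g.

m_melted ≈ 269 g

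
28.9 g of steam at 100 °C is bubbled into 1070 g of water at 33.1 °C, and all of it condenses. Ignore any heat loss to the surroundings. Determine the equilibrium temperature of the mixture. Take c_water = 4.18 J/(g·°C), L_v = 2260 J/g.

T_f ≈ 49.1 °C

Energy conservation, ΣQ = 0:
condense steam: −28.9·2260 = −65314
  condensed water 100 °C→T: 120.8(T − 100)
  original water: 4472.6(T − 33.1)
4593.4 T = 65314 + 12080 + 148043 = 225437
T ≈ 49.08 °C, under the boiling point, so the assumption holds.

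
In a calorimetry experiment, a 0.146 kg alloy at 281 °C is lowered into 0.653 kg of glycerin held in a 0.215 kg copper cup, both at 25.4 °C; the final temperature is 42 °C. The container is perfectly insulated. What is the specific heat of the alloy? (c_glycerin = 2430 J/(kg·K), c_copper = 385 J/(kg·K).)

c ≈ 794 J/(kg·K)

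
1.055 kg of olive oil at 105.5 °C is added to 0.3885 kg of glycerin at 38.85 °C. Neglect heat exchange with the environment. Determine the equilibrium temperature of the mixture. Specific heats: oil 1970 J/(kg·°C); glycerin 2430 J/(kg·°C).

Let T be the final temperature. ΣQ_i = 0:
1.055×1970×(T − 105.5) + 0.3885×2430×(T − 38.85) = 0
3022.4 T = 255942
T = 255942 / 3022.4 = 84.7 °C

T_f ≈ 84.7 °C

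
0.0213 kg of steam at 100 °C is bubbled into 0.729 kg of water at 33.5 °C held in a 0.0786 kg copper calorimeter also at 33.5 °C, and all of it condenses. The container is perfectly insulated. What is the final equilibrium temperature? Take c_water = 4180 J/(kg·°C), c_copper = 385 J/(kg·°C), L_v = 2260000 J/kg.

T_f ≈ 50.6 °C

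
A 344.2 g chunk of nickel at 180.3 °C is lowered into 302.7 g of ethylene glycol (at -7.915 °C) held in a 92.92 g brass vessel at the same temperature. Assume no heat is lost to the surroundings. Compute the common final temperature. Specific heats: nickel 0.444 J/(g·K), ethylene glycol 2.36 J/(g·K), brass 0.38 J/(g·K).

T_f ≈ 24.0 °C

T_f = Σ m_i c_i T_i / Σ m_i c_i:
T_f = (152.82*180.3 + 714.37*(-7.915) + 35.31*(-7.915)) / (152.82 + 714.37 + 35.31)
    = 21621 / 902.51 ≈ 23.96 °C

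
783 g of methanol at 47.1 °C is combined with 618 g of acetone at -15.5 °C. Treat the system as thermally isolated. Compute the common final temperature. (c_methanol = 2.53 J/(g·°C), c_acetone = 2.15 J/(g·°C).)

T_f ≈ 22.0 °C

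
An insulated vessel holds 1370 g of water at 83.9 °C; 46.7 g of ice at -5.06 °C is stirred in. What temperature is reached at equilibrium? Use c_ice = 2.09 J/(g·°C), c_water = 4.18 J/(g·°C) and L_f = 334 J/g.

T_f ≈ 78.4 °C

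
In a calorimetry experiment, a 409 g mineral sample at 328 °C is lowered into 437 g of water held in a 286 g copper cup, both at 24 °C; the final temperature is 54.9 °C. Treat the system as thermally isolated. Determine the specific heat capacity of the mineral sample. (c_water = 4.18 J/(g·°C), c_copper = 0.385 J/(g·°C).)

Let T be the final temperature. ΣQ_i = 0:
409×c×(54.9 − 328) + 437×4.18×(54.9 − 24) + 286×0.385×(54.9 − 24) = 0
-111698 c = -59846
c = -59846/-111698 ≈ 0.5358 J/(g·°C)

c ≈ 0.536 J/(g·°C)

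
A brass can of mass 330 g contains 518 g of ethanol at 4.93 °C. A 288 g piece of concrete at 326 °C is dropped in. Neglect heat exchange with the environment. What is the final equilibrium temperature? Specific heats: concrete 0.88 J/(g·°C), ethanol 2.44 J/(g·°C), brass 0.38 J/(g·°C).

T_f ≈ 54.5 °C

Energy conservation, ΣQ = 0:
288·0.88·(T − 326) + 518·2.44·(T − 4.93) + 330·0.38·(T − 4.93) = 0
253.44(T − 326) + 1263.9(T − 4.93) + 125.4(T − 4.93) = 0
1642.8 T = 89471
T ≈ 54.46 °C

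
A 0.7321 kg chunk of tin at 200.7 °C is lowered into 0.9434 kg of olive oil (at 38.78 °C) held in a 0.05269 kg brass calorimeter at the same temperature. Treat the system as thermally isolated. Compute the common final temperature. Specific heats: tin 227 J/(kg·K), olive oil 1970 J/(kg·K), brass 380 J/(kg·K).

Setting the total heat transfer to zero:
0.7321·227·(T − 200.7) + 0.9434·1970·(T − 38.78) + 0.05269·380·(T − 38.78) = 0
166.19(T − 200.7) + 1858.5(T − 38.78) + 20.02(T − 38.78) = 0
2044.7 T = 106203
T ≈ 51.94 °C

T_f ≈ 51.9 °C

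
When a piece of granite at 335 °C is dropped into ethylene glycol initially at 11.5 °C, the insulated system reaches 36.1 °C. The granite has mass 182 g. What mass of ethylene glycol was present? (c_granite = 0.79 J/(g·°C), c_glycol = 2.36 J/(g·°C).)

m ≈ 740 g

Heat gained plus heat lost sum to zero:
182×0.79×(36.1 − 335) + m×2.36×(36.1 − 11.5) = 0
58.06 m = 42976
m = 42976/58.06 ≈ 740.2 g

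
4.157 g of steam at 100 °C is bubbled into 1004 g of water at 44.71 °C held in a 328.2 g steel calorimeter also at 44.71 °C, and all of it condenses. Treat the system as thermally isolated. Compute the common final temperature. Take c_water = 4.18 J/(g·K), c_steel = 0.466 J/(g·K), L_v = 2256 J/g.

Net heat exchanged in the isolated system is zero:
condense steam: −4.157×2256 = −9378.2
  condensate cools 100→T: 4.157×4.18×(T − 100) = 17.38(T − 100)
  water warms: 1004×4.18×(T − 44.71) = 4196.7(T − 44.71)
  steel cup: 328.2×0.466×(T − 44.71) = 152.94(T − 44.71)
4367 T = 9378.2 + 1737.6 + 194473 = 205589
T ≈ 47.08 °C, under the boiling point, so the assumption holds.

T_f ≈ 47.1 °C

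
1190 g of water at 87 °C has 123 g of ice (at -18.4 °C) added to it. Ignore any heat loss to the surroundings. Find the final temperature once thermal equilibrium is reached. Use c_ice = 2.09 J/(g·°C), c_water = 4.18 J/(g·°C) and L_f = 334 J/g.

T_f ≈ 70.5 °C

Net heat exchanged in the isolated system is zero:
ice -18.4→0 °C: 123×2.09×18.4 = 4730.1
  fusion: m_ice L_f = 123×334 = 41082
  meltwater 0→T: 123×4.18×T = 514.14 T
  water cools: 1190×4.18×(T − 87) = 4974.2(T − 87)
5488.3 T = 432755 − 45812 = 386943
T ≈ 70.50 °C — above 0 °C, consistent with complete melting.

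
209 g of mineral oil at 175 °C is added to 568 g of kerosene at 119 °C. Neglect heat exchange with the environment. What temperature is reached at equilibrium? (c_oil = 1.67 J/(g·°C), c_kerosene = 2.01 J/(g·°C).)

Heat lost by the oil equals heat gained by the kerosene:
209·1.67·(175 − T) = 568·2.01·(T − 119)
349.03(175 − T) = 1141.7(T − 119)
1490.7 T = 196940  ⇒  T ≈ 132.11 °C

T_f ≈ 132.1 °C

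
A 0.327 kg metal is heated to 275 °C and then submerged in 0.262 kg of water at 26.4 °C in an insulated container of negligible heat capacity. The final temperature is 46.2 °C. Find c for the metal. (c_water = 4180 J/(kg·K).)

c ≈ 290 J/(kg·K)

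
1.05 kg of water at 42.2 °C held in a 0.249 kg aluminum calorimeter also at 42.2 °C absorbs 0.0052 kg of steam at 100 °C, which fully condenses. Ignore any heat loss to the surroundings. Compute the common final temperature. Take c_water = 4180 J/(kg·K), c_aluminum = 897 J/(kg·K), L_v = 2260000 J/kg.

Energy balance with sensible and latent terms:
steam→water at 100 °C releases m L_v = 0.0052·2260000 = 11752
  condensed water 100 °C→T: 21.74(T − 100)
  water warms: 1.05·4180·(T − 42.2) = 4389(T − 42.2)
  cup: 223.35(T − 42.2)
4634.1 T = 11752 + 2173.6 + 194641 = 208567
T ≈ 45.01 °C, under the boiling point, so the assumption holds.

T_f ≈ 45.0 °C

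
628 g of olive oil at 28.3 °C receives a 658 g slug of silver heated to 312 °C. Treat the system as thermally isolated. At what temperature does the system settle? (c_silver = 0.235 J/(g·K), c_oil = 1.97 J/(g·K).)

Heat lost by the silver equals heat gained by the oil:
658*0.235*(312 − T) = 628*1.97*(T − 28.3)
154.63(312 − T) = 1237.2(T − 28.3)
1391.8 T = 83256  ⇒  T ≈ 59.82 °C

T_f ≈ 59.8 °C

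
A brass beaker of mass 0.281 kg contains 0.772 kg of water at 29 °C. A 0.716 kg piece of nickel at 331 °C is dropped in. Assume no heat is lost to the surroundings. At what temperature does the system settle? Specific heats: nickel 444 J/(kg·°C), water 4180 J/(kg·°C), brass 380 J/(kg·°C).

Taking heat into each body as positive, Σ m c ΔT = 0:
0.716·444·(T − 331) + 0.772·4180·(T − 29) + 0.281·380·(T − 29) = 0
317.9(T − 331) + 3227(T − 29) + 106.78(T − 29) = 0
(317.9 + 3227 + 106.78) T = 317.9·331 + 3227·29 + 106.78·29
T ≈ 55.29 °C

T_f ≈ 55.3 °C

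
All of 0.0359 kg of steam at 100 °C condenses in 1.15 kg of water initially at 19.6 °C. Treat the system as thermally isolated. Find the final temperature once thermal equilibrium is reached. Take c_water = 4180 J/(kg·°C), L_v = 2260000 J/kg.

T_f ≈ 38.4 °C

Taking heat into each body as positive, Σ m c ΔT = 0:
condense steam: −0.0359×2260000 = −81134
  condensate cools 100→T: 0.0359×4180×(T − 100) = 150.06(T − 100)
  water warms: 1.15×4180×(T − 19.6) = 4807(T − 19.6)
4957.1 T = 81134 + 15006 + 94217 = 190357
T ≈ 38.40 °C, under the boiling point, so the assumption holds.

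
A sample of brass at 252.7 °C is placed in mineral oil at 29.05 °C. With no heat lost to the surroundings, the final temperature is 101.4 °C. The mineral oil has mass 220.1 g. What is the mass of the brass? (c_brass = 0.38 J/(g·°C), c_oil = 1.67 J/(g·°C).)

Conservation of energy gives ΣQ = 0:
m·0.38·(101.4 − 252.7) + 220.1·1.67·(101.4 − 29.05) = 0
-57.49 m = -26593
m = -26593/-57.49 ≈ 462.5 g

m ≈ 463 g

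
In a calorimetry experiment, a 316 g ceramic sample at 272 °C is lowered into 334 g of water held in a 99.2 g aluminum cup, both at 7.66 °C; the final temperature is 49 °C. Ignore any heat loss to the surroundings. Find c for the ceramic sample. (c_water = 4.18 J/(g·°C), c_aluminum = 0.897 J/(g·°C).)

c ≈ 0.871 J/(g·°C)

Taking heat into each body as positive, Σ m c ΔT = 0:
316×c×(49 − 272) + 334×4.18×(49 − 7.66) + 99.2×0.897×(49 − 7.66) = 0
-70468 c = -61394
c = -61394/-70468 ≈ 0.8712 J/(g·°C)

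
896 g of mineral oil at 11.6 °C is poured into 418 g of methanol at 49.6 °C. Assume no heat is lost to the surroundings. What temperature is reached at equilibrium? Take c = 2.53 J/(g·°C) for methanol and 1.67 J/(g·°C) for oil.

T_f ≈ 27.3 °C

Set heat shed by the hot body equal to heat absorbed by the cold body:
418*2.53*(49.6 − T) = 896*1.67*(T − 11.6)
1057.5(49.6 − T) = 1496.3(T − 11.6)
2553.9 T = 69811  ⇒  T ≈ 27.34 °C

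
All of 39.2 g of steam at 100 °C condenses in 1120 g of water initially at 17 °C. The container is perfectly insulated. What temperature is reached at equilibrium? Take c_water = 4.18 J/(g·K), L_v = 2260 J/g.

Let T be the final temperature. ΣQ_i = 0:
condense steam: −39.2×2260 = −88592; condensed water 100 °C→T: 163.86(T − 100); water warms: 1120×4.18×(T − 17) = 4681.6(T − 17)
4845.5 T = 88592 + 16386 + 79587 = 184565
T ≈ 38.09 °C (< 100 °C, so full condensation is consistent).

T_f ≈ 38.1 °C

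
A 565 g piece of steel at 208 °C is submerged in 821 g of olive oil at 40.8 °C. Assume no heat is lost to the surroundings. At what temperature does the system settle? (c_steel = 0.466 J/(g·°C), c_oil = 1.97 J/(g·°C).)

T_f ≈ 64.2 °C

Net heat exchanged in the isolated system is zero:
565×0.466×(T − 208) + 821×1.97×(T − 40.8) = 0
(263.29 + 1617.4) T = 263.29×208 + 1617.4×40.8
T = 120753/1880.7 ≈ 64.21 °C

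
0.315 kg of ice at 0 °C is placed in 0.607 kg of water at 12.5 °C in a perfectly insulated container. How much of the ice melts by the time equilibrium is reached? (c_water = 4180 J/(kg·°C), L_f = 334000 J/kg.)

m_melted ≈ 0.095 kg

Water can give up m c ΔT = 0.607·4180·12.5 = 31716 J before reaching 0 °C.
Melting all 0.315 kg of ice would need 0.315·334000 = 105210 J.
That's not enough to melt it all — equilibrium is at 0 °C with ice remaining.
m_melted·334000 = 31716  ⇒  m_melted ≈ 0.09496 kg.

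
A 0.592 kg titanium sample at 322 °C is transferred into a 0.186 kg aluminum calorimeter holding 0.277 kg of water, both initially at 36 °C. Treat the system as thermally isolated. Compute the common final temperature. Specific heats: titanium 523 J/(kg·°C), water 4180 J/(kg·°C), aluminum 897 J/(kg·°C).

Heat gained plus heat lost sum to zero:
0.592×523×(T − 322) + 0.277×4180×(T − 36) + 0.186×897×(T − 36) = 0
1634.3 T = 147386
T = 147386 / 1634.3 = 90.2 °C

T_f ≈ 90.2 °C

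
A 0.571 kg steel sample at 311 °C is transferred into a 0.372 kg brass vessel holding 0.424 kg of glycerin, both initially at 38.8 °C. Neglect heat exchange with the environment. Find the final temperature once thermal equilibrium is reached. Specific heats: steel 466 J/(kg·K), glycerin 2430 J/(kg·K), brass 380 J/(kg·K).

T_f ≈ 89.2 °C

Taking heat into each body as positive, Σ m c ΔT = 0:
0.571·466·(T − 311) + 0.424·2430·(T − 38.8) + 0.372·380·(T − 38.8) = 0
266.09(T − 311) + 1030.3(T − 38.8) + 141.36(T − 38.8) = 0
(266.09 + 1030.3 + 141.36) T = 266.09·311 + 1030.3·38.8 + 141.36·38.8
T = 128214 / 1437.8 = 89.2 °C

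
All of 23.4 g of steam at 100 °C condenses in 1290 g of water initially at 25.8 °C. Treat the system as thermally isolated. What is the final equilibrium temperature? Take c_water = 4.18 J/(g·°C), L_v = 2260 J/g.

Conservation of energy gives ΣQ = 0:
condense steam: −23.4·2260 = −52884
  condensate cools 100→T: 23.4·4.18·(T − 100) = 97.81(T − 100)
  water warms: 1290·4.18·(T − 25.8) = 5392.2(T − 25.8)
5490 T = 52884 + 9781.2 + 139119 = 201784
T ≈ 36.75 °C — below 100 °C, confirming all the steam condensed.

T_f ≈ 36.8 °C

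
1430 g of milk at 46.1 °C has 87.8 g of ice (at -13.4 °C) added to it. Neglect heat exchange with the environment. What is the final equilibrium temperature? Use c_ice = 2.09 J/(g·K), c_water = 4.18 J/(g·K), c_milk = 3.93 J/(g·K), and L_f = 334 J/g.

Heat gained plus heat lost sum to zero:
warm ice to 0 °C: 87.8·2.09·(0 − (-13.4)) = 2458.9; fusion: m_ice L_f = 87.8·334 = 29325; warm the meltwater: 367 T; milk cools: 1430·3.93·(T − 46.1) = 5619.9(T − 46.1)
5986.9 T = 259077 − 31784 = 227293
T ≈ 37.97 °C (positive, so assuming full melt was valid).

T_f ≈ 38.0 °C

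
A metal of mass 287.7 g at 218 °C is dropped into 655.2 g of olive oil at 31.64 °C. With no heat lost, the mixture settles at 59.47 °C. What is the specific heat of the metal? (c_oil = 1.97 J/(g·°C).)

m_s c (T_s − T_f) = m_oil c_oil (T_f − T_0):
287.7·c·(218 − 59.47) = 655.2·1.97·(59.47 − 31.64)
45609 c = 35921  ⇒  c ≈ 0.7876 J/(g·°C)

c ≈ 0.788 J/(g·°C)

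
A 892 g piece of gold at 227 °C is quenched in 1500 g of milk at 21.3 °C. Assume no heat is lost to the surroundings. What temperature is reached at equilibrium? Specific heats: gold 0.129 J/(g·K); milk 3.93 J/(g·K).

T_f ≈ 25.2 °C

Conservation of energy gives ΣQ = 0:
892×0.129×(T − 227) + 1500×3.93×(T − 21.3) = 0
(115.07 + 5895) T = 115.07×227 + 5895×21.3
T ≈ 25.24 °C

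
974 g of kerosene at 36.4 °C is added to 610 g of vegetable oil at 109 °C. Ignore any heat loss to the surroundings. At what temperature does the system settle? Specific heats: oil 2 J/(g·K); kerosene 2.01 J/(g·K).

T_f ≈ 64.3 °C

Set heat shed by the hot body equal to heat absorbed by the cold body:
610·2·(109 − T) = 974·2.01·(T − 36.4)
1220(109 − T) = 1957.7(T − 36.4)
3177.7 T = 204242  ⇒  T ≈ 64.27 °C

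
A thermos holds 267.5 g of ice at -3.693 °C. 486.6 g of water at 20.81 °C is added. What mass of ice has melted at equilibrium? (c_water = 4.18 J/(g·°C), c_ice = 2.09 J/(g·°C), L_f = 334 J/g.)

Water can give up m c ΔT = 486.6×4.18×20.81 = 42327 J before reaching 0 °C.
Of that, 267.5×2.09×3.693 = 2064.7 J goes to bring the ice to 0 °C, leaving 40263 J.
Melting all 267.5 g of ice would need 267.5×334 = 89345 J.
40263 J < 89345 J, so only part of the ice melts and the system sits at 0 °C.
m_melt = 40263 / L_f = 120.5 g.

m_melted ≈ 121 g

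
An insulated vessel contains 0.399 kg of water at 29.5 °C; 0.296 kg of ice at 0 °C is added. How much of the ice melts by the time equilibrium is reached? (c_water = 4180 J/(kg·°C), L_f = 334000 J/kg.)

m_melted ≈ 0.147 kg

Heat available from the water dropping to 0 °C: 0.399·4180·29.5 = 49201 J.
Melting all 0.296 kg of ice would need 0.296·334000 = 98864 J.
Since 49201 < 98864 J, not all the ice melts; equilibrium is at 0 °C.
Mass melted = 49201/334000 ≈ 0.1473 kg.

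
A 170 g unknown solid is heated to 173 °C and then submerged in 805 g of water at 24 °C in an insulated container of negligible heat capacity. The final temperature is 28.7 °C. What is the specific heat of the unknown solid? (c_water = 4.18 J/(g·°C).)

c ≈ 0.645 J/(g·°C)

Net heat exchanged in the isolated system is zero:
170·c·(28.7 − 173) + 805·4.18·(28.7 − 24) = 0
-24531 c = -15815
c = -15815/-24531 ≈ 0.6447 J/(g·°C)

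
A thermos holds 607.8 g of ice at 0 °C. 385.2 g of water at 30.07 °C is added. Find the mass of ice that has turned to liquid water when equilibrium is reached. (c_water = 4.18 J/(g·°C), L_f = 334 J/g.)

Water can give up m c ΔT = 385.2·4.18·30.07 = 48417 J before reaching 0 °C.
To melt every bit of ice: 607.8·334 = 203005 J.
Since 48417 < 203005 J, not all the ice melts; equilibrium is at 0 °C.
Mass melted = 48417/334 ≈ 145 g.

m_melted ≈ 145 g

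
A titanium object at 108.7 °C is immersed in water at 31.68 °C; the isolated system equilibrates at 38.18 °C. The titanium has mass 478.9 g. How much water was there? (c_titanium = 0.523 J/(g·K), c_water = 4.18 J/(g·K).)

m ≈ 650 g

|Q_titanium| = |Q_water|:
478.9×0.523×(108.7 − 38.18) = m×4.18×(38.18 − 31.68)
27.17 m = 17663  ⇒  m ≈ 650.1 g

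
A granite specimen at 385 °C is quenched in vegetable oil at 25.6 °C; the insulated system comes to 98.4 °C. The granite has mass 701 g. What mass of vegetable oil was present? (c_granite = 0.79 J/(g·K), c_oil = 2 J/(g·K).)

m ≈ 1090 g

Heat lost by the granite = heat gained by the oil:
701×0.79×(385 − 98.4) = m×2×(98.4 − 25.6)
145.6 m = 158716  ⇒  m ≈ 1090 g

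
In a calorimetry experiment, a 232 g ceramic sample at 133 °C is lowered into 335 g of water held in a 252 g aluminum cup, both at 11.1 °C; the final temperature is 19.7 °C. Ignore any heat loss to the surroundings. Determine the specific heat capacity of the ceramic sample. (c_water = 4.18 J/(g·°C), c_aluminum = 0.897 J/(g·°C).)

Conservation of energy gives ΣQ = 0:
232×c×(19.7 − 133) + 335×4.18×(19.7 − 11.1) + 252×0.897×(19.7 − 11.1) = 0
-26286 c = -13987
c = -13987/-26286 ≈ 0.5321 J/(g·°C)

c ≈ 0.532 J/(g·°C)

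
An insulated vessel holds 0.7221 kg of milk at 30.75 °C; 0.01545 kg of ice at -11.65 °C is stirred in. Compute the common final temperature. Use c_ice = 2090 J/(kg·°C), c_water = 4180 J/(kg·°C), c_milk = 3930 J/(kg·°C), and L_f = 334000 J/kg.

T_f ≈ 28.2 °C

Setting the total heat transfer to zero:
warm ice to 0 °C: 0.01545·2090·(0 − (-11.65)) = 376.18; fusion: m_ice L_f = 0.01545·334000 = 5160.3; meltwater 0→T: 0.01545·4180·T = 64.58 T; milk: 2837.9(T − 30.75)
2902.4 T = 87264 − 5536.5 = 81727
T ≈ 28.16 °C (positive, so assuming full melt was valid).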